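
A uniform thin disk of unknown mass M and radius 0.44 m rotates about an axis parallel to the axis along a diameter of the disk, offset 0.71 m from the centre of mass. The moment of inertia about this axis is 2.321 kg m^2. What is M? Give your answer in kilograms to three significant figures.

4.20

I = I_cm + Md² = (1/4)MR² + Md² = M·[0.25·(0.44)² + (0.71)²] = M·0.5525.
So M = 2.321 / 0.5525 = 4.2009 kg.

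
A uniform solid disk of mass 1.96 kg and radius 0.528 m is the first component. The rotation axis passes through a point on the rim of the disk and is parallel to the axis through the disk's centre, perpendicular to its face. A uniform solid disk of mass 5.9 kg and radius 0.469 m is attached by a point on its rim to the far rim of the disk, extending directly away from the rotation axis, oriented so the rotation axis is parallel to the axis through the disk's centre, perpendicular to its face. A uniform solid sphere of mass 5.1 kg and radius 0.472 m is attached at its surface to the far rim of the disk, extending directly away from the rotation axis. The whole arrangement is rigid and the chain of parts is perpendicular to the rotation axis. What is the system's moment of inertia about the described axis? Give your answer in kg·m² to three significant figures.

46.7

Solid disk: I_cm = (1/2)MR² = (1/2)(1.96)(0.528)² = 0.27321 kg·m²; centre at d = 0.528 m, so the parallel axis theorem gives I = 0.27321 + (1.96)(0.528)² = 0.81962 kg·m².
Solid disk: I_cm = (1/2)MR² = (1/2)(5.9)(0.469)² = 0.64888 kg·m²; centre at d = 0.528 + 0.528 + 0.469 = 1.525 m, so the parallel axis theorem gives I = 0.64888 + (5.9)(1.525)² = 14.37 kg·m².
Solid sphere: I_cm = (2/5)MR² = (2/5)(5.1)(0.472)² = 0.45448 kg·m²; centre at d = 0.528 + 0.528 + 0.469 + 0.469 + 0.472 = 2.466 m, so the parallel axis theorem gives I = 0.45448 + (5.1)(2.466)² = 31.468 kg·m².
Total I = 0.81962 + 14.37 + 31.468 = 46.658 kg·m².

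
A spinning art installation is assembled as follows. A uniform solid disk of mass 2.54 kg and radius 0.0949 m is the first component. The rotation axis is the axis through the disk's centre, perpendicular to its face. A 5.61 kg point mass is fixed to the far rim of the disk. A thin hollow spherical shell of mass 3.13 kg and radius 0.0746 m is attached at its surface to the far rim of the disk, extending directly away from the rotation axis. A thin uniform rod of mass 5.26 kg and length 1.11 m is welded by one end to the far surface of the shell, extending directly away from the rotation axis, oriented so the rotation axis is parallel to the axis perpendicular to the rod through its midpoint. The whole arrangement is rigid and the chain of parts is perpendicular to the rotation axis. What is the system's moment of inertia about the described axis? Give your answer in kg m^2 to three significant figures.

Solid disk: I_cm = (1/2)MR² = (1/2)(2.54)(0.0949)² = 0.011438 kg m^2; axis through the centre, so I = 0.011438 kg m^2.
Point mass: I_cm = 0; centre at d = 0.0949 m, so the parallel axis theorem gives I = 0 + (5.61)(0.0949)² = 0.050524 kg m^2.
Spherical shell: I_cm = (2/3)MR² = (2/3)(3.13)(0.0746)² = 0.011613 kg m^2; centre at d = 0.0949 + 0.0746 = 0.1695 m, so the parallel axis theorem gives I = 0.011613 + (3.13)(0.1695)² = 0.10154 kg m^2.
Thin rod: I_cm = (1/12)ML² = (1/12)(5.26)(1.11)² = 0.54007 kg m^2; centre at d = 0.0949 + 0.0746 + 0.0746 + 0.555 = 0.7991 m, so the parallel axis theorem gives I = 0.54007 + (5.26)(0.7991)² = 3.8989 kg m^2.
Total I = 0.011438 + 0.050524 + 0.10154 + 3.8989 = 4.0624 kg m^2.

4.06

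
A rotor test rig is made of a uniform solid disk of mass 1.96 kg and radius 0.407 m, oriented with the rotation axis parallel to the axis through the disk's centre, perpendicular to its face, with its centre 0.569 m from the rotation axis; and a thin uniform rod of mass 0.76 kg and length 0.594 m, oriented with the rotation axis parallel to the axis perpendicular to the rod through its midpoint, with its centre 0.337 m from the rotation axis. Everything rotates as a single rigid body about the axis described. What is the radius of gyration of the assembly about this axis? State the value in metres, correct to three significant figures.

0.577

Solid disk: I_cm = (1/2)MR² = (1/2)(1.96)(0.407)² = 0.16234 kg m^2; centre at d = 0.569 m, so the parallel axis theorem gives I = 0.16234 + (1.96)(0.569)² = 0.79691 kg m^2.
Thin rod: I_cm = (1/12)ML² = (1/12)(0.76)(0.594)² = 0.022346 kg m^2; centre at d = 0.337 m, so the parallel axis theorem gives I = 0.022346 + (0.76)(0.337)² = 0.10866 kg m^2.
Total I = 0.90557 kg m^2; total mass M = 2.72 kg.
k = √(I/M) = √(0.90557/2.72) = 0.577 m.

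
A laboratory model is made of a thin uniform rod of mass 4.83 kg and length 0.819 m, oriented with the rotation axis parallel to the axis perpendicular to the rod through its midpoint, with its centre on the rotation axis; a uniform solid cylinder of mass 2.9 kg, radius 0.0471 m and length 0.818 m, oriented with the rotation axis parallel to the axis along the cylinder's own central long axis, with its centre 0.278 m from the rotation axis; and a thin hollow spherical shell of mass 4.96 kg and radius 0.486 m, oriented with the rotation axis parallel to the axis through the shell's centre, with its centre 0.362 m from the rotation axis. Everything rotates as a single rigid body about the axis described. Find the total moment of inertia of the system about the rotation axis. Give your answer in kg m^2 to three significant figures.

1.93

Thin rod: I_cm = (1/12)ML² = (1/12)(4.83)(0.819)² = 0.26998 kg m^2; axis through the centre, so I = 0.26998 kg m^2.
Solid cylinder: I_cm = (1/2)MR² = (1/2)(2.9)(0.0471)² = 0.0032167 kg m^2; centre at d = 0.278 m, so the parallel axis theorem gives I = 0.0032167 + (2.9)(0.278)² = 0.22734 kg m^2.
Spherical shell: I_cm = (2/3)MR² = (2/3)(4.96)(0.486)² = 0.78102 kg m^2; centre at d = 0.362 m, so the parallel axis theorem gives I = 0.78102 + (4.96)(0.362)² = 1.431 kg m^2.
Total I = 0.26998 + 0.22734 + 1.431 = 1.9283 kg m^2.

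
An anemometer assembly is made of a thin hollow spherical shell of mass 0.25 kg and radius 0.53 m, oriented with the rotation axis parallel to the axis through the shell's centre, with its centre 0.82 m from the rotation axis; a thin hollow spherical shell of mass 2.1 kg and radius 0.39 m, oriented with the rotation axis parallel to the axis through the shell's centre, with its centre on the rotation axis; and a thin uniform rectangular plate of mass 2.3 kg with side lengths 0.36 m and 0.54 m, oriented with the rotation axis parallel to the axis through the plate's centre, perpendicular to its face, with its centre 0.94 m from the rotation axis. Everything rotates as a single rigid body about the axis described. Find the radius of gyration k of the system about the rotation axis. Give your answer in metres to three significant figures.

Spherical shell: I_cm = (2/3)MR² = (2/3)(0.25)(0.53)² = 0.046817 kg m^2; centre at d = 0.82 m, so I = I_cm + Md² gives I = 0.046817 + (0.25)(0.82)² = 0.21492 kg m^2.
Spherical shell: I_cm = (2/3)MR² = (2/3)(2.1)(0.39)² = 0.21294 kg m^2; axis through the centre, so I = 0.21294 kg m^2.
Rectangular plate: I_cm = (1/12)M(a²+b²) = (1/12)(2.3)[(0.36)² + (0.54)²] = 0.08073 kg m^2; centre at d = 0.94 m, so I = I_cm + Md² gives I = 0.08073 + (2.3)(0.94)² = 2.113 kg m^2.
Total I = 2.5409 kg m^2; total mass M = 4.65 kg.
k = √(I/M) = √(2.5409/4.65) = 0.7392 m.

0.739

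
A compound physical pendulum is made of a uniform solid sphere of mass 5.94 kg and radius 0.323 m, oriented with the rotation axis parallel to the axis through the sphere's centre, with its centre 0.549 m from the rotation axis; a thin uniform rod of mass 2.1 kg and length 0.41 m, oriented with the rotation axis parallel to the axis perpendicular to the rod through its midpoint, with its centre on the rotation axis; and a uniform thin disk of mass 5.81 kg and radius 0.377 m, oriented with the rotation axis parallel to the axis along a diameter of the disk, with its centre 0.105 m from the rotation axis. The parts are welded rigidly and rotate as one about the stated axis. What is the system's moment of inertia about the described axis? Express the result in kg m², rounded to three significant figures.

Solid sphere: I_cm = (2/5)MR² = (2/5)(5.94)(0.323)² = 0.24789 kg m²; centre at d = 0.549 m, so the parallel axis theorem gives I = 0.24789 + (5.94)(0.549)² = 2.0382 kg m².
Thin rod: I_cm = (1/12)ML² = (1/12)(2.1)(0.41)² = 0.029417 kg m²; axis through the centre, so I = 0.029417 kg m².
Thin disk: I_cm = (1/4)MR² = (1/4)(5.81)(0.377)² = 0.20644 kg m²; centre at d = 0.105 m, so the parallel axis theorem gives I = 0.20644 + (5.81)(0.105)² = 0.2705 kg m².
Total I = 2.0382 + 0.029417 + 0.2705 = 2.3381 kg m².

2.34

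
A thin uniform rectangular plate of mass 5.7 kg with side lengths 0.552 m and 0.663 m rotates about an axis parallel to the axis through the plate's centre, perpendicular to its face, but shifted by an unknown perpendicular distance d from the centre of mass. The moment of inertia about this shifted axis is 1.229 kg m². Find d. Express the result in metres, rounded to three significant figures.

About the centre-of-mass axis, I_cm = (1/12)M(a²+b²) = (1/12)(5.7)[(0.552)² + (0.663)²] = 0.35353 kg m².
Parallel axis theorem: I = I_cm + Md², so Md² = 1.229 − 0.35353 = 0.87547 kg m².
d = √(0.87547 / 5.7) = 0.39191 m.

0.392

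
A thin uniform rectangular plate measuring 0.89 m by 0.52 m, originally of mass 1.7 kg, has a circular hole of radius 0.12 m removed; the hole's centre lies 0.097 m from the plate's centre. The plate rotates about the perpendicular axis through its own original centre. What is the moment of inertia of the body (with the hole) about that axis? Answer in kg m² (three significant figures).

Unpierced body about its centre: I₀ = (1/12)M(a²+b²) = (1/12)(1.7)[(0.89)² + (0.52)²] = 0.15052 kg m².
The removed disk has mass m = M·πr²/(ab) = (1.7)·π(0.12)²/(0.89·0.52) = 0.16618 kg (same uniform areal density).
Its moment of inertia about the rotation axis (parallel-axis theorem): I_hole = (1/2)mr² + md² = (1/2)(0.16618)(0.12)² + (0.16618)(0.097)² = 0.00276 kg m².
Treating the hole as negative mass, I = I₀ − I_hole = 0.15052 − 0.00276 = 0.14776 kg m².

0.148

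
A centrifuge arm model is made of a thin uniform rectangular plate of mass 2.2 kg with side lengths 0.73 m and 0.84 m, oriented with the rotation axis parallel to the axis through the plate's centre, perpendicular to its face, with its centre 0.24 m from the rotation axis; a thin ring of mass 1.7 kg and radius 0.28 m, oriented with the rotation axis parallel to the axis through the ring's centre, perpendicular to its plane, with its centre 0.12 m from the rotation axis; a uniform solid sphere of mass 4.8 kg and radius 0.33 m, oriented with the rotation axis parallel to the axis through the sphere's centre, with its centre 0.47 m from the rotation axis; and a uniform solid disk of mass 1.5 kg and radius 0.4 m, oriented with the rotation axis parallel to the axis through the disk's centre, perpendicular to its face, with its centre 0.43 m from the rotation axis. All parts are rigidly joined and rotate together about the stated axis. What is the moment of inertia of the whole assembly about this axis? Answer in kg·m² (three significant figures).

2.18

Rectangular plate: I_cm = (1/12)M(a²+b²) = (1/12)(2.2)[(0.73)² + (0.84)²] = 0.22706 kg·m²; centre at d = 0.24 m, so I = I_cm + Md² gives I = 0.22706 + (2.2)(0.24)² = 0.35378 kg·m².
Thin ring: I_cm = MR² = (1.7)(0.28)² = 0.13328 kg·m²; centre at d = 0.12 m, so I = I_cm + Md² gives I = 0.13328 + (1.7)(0.12)² = 0.15776 kg·m².
Solid sphere: I_cm = (2/5)MR² = (2/5)(4.8)(0.33)² = 0.20909 kg·m²; centre at d = 0.47 m, so I = I_cm + Md² gives I = 0.20909 + (4.8)(0.47)² = 1.2694 kg·m².
Solid disk: I_cm = (1/2)MR² = (1/2)(1.5)(0.4)² = 0.12 kg·m²; centre at d = 0.43 m, so I = I_cm + Md² gives I = 0.12 + (1.5)(0.43)² = 0.39735 kg·m².
Total I = 0.35378 + 0.15776 + 1.2694 + 0.39735 = 2.1783 kg·m².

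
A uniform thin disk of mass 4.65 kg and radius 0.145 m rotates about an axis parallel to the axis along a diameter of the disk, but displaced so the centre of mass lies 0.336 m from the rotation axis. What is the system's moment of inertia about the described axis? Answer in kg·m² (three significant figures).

I_cm = (1/4)MR² = (1/4)(4.65)(0.145)² = 0.024442 kg·m²; centre at d = 0.336 m, so I = I_cm + Md² gives I = 0.024442 + (4.65)(0.336)² = 0.54941 kg·m².

0.549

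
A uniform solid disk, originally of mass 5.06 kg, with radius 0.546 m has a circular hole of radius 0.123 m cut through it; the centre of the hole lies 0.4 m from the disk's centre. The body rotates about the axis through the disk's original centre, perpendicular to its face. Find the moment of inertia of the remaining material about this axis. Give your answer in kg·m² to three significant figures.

Unpierced body about its centre: I₀ = (1/2)MR² = (1/2)(5.06)(0.546)² = 0.75423 kg·m².
The removed disk has mass m = M·(r/R)² = (5.06)(0.123/0.546)² = 0.25679 kg (same uniform areal density).
Its moment of inertia about the rotation axis (parallel-axis theorem): I_hole = (1/2)mr² + md² = (1/2)(0.25679)(0.123)² + (0.25679)(0.4)² = 0.043029 kg·m².
Treating the hole as negative mass, I = I₀ − I_hole = 0.75423 − 0.043029 = 0.7112 kg·m².

0.711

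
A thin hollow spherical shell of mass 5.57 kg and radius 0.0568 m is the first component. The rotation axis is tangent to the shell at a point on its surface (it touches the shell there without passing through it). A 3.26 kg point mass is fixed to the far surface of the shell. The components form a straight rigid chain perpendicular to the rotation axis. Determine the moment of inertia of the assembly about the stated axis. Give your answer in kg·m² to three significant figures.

Spherical shell: I_cm = (2/3)MR² = (2/3)(5.57)(0.0568)² = 0.01198 kg·m²; centre at d = 0.0568 m, so I = I_cm + Md² gives I = 0.01198 + (5.57)(0.0568)² = 0.02995 kg·m².
Point mass: I_cm = 0; centre at d = 0.0568 + 0.0568 = 0.1136 m, so I = I_cm + Md² gives I = 0 + (3.26)(0.1136)² = 0.04207 kg·m².
Total I = 0.02995 + 0.04207 = 0.07202 kg·m².

0.0720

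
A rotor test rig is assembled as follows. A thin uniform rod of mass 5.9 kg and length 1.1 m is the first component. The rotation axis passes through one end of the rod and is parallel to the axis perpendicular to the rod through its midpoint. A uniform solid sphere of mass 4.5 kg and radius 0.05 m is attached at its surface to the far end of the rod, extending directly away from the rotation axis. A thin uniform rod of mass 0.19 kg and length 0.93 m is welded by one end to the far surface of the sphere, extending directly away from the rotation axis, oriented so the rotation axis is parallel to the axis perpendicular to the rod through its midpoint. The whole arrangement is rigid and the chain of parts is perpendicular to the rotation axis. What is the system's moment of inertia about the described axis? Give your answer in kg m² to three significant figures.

8.88

Thin rod: I_cm = (1/12)ML² = (1/12)(5.9)(1.1)² = 0.59492 kg m²; centre at d = 0.55 m, so I = I_cm + Md² gives I = 0.59492 + (5.9)(0.55)² = 2.3797 kg m².
Solid sphere: I_cm = (2/5)MR² = (2/5)(4.5)(0.05)² = 0.0045 kg m²; centre at d = 0.55 + 0.55 + 0.05 = 1.15 m, so I = I_cm + Md² gives I = 0.0045 + (4.5)(1.15)² = 5.9558 kg m².
Thin rod: I_cm = (1/12)ML² = (1/12)(0.19)(0.93)² = 0.013694 kg m²; centre at d = 0.55 + 0.55 + 0.05 + 0.05 + 0.465 = 1.665 m, so I = I_cm + Md² gives I = 0.013694 + (0.19)(1.665)² = 0.54042 kg m².
Total I = 2.3797 + 5.9558 + 0.54042 = 8.8758 kg m².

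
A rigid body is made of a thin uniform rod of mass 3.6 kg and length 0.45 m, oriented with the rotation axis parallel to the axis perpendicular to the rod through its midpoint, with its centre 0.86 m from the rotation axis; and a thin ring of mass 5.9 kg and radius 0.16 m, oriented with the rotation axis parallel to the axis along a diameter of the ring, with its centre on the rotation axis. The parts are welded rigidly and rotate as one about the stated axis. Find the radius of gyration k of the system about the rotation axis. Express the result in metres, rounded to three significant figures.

Thin rod: I_cm = (1/12)ML² = (1/12)(3.6)(0.45)² = 0.06075 kg·m²; centre at d = 0.86 m, so the parallel axis theorem gives I = 0.06075 + (3.6)(0.86)² = 2.7233 kg·m².
Thin ring: I_cm = (1/2)MR² = (1/2)(5.9)(0.16)² = 0.07552 kg·m²; axis through the centre, so I = 0.07552 kg·m².
Total I = 2.7988 kg·m²; total mass M = 9.5 kg.
k = √(I/M) = √(2.7988/9.5) = 0.54278 m.

0.543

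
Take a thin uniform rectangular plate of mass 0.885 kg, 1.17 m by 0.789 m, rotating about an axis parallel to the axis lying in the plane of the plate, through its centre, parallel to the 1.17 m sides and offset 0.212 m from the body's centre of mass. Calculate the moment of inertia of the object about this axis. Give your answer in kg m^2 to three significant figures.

I_cm = (1/12)Mb² = (1/12)(0.885)(0.789)² = 0.045911 kg m^2; centre at d = 0.212 m, so the parallel axis theorem gives I = 0.045911 + (0.885)(0.212)² = 0.085686 kg m^2.

0.0857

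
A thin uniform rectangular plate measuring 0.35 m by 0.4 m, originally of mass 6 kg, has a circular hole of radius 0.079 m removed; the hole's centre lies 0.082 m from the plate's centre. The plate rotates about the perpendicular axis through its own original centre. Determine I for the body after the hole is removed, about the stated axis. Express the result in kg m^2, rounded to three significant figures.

Unpierced body about its centre: I₀ = (1/12)M(a²+b²) = (1/12)(6)[(0.35)² + (0.4)²] = 0.14125 kg m^2.
The removed disk has mass m = M·πr²/(ab) = (6)·π(0.079)²/(0.35·0.4) = 0.84029 kg (same uniform areal density).
Its moment of inertia about the rotation axis (parallel-axis theorem): I_hole = (1/2)mr² + md² = (1/2)(0.84029)(0.079)² + (0.84029)(0.082)² = 0.0082722 kg m^2.
Treating the hole as negative mass, I = I₀ − I_hole = 0.14125 − 0.0082722 = 0.13298 kg m^2.

0.133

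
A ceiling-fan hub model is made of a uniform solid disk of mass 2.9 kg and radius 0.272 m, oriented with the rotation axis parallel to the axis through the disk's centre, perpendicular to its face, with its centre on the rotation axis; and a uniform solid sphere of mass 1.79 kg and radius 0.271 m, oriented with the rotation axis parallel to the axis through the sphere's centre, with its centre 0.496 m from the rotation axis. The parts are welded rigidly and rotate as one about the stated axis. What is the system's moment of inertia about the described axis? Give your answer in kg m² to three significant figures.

0.600

Solid disk: I_cm = (1/2)MR² = (1/2)(2.9)(0.272)² = 0.10728 kg m²; axis through the centre, so I = 0.10728 kg m².
Solid sphere: I_cm = (2/5)MR² = (2/5)(1.79)(0.271)² = 0.052584 kg m²; centre at d = 0.496 m, so the parallel axis theorem gives I = 0.052584 + (1.79)(0.496)² = 0.49295 kg m².
Total I = 0.10728 + 0.49295 = 0.60023 kg m².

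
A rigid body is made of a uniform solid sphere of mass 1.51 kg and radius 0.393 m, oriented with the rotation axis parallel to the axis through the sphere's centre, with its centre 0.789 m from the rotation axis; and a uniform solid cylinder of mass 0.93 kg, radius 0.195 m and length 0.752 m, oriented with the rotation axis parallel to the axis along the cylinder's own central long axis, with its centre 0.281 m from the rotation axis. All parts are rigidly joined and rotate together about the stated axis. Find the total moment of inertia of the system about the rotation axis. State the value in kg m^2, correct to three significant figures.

Solid sphere: I_cm = (2/5)MR² = (2/5)(1.51)(0.393)² = 0.093287 kg m^2; centre at d = 0.789 m, so I = I_cm + Md² gives I = 0.093287 + (1.51)(0.789)² = 1.0333 kg m^2.
Solid cylinder: I_cm = (1/2)MR² = (1/2)(0.93)(0.195)² = 0.017682 kg m^2; centre at d = 0.281 m, so I = I_cm + Md² gives I = 0.017682 + (0.93)(0.281)² = 0.091115 kg m^2.
Total I = 1.0333 + 0.091115 = 1.1244 kg m^2.

1.12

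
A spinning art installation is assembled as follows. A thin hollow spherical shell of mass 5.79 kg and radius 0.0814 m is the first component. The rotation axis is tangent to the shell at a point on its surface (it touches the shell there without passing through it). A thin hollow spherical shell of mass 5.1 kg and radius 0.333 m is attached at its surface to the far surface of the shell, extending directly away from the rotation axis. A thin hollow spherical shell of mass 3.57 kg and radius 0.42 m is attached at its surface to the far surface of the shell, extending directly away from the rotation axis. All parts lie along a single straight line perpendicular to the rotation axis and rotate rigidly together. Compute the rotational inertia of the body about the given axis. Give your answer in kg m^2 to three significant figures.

7.68

Spherical shell: I_cm = (2/3)MR² = (2/3)(5.79)(0.0814)² = 0.025576 kg m^2; centre at d = 0.0814 m, so I = I_cm + Md² gives I = 0.025576 + (5.79)(0.0814)² = 0.063941 kg m^2.
Spherical shell: I_cm = (2/3)MR² = (2/3)(5.1)(0.333)² = 0.37702 kg m^2; centre at d = 0.0814 + 0.0814 + 0.333 = 0.4958 m, so I = I_cm + Md² gives I = 0.37702 + (5.1)(0.4958)² = 1.6307 kg m^2.
Spherical shell: I_cm = (2/3)MR² = (2/3)(3.57)(0.42)² = 0.41983 kg m^2; centre at d = 0.0814 + 0.0814 + 0.333 + 0.333 + 0.42 = 1.2488 m, so I = I_cm + Md² gives I = 0.41983 + (3.57)(1.2488)² = 5.9873 kg m^2.
Total I = 0.063941 + 1.6307 + 5.9873 = 7.6819 kg m^2.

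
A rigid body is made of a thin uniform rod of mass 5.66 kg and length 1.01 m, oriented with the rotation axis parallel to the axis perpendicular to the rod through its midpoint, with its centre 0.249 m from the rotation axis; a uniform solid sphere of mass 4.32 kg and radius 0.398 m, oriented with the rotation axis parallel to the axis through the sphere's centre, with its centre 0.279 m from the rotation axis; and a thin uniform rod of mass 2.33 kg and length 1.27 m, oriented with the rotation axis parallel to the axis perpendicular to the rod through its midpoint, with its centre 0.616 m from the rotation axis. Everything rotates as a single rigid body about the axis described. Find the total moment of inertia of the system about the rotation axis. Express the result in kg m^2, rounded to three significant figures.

2.64

Thin rod: I_cm = (1/12)ML² = (1/12)(5.66)(1.01)² = 0.48115 kg m^2; centre at d = 0.249 m, so the parallel axis theorem gives I = 0.48115 + (5.66)(0.249)² = 0.83207 kg m^2.
Solid sphere: I_cm = (2/5)MR² = (2/5)(4.32)(0.398)² = 0.27372 kg m^2; centre at d = 0.279 m, so the parallel axis theorem gives I = 0.27372 + (4.32)(0.279)² = 0.61 kg m^2.
Thin rod: I_cm = (1/12)ML² = (1/12)(2.33)(1.27)² = 0.31317 kg m^2; centre at d = 0.616 m, so the parallel axis theorem gives I = 0.31317 + (2.33)(0.616)² = 1.1973 kg m^2.
Total I = 0.83207 + 0.61 + 1.1973 = 2.6394 kg m^2.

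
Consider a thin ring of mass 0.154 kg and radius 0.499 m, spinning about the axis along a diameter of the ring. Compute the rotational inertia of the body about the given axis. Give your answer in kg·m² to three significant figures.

I_cm = (1/2)MR² = (1/2)(0.154)(0.499)² = 0.019173 kg·m²; axis through the centre, so I = 0.019173 kg·m².

0.0192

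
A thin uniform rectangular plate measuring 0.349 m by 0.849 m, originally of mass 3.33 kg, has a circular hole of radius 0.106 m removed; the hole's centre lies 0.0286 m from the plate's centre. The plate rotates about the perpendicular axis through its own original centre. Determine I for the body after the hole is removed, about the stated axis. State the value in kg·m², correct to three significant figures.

Unpierced body about its centre: I₀ = (1/12)M(a²+b²) = (1/12)(3.33)[(0.349)² + (0.849)²] = 0.23382 kg·m².
The removed disk has mass m = M·πr²/(ab) = (3.33)·π(0.106)²/(0.349·0.849) = 0.39671 kg (same uniform areal density).
Its moment of inertia about the rotation axis (parallel-axis theorem): I_hole = (1/2)mr² + md² = (1/2)(0.39671)(0.106)² + (0.39671)(0.0286)² = 0.0025532 kg·m².
Treating the hole as negative mass, I = I₀ − I_hole = 0.23382 − 0.0025532 = 0.23127 kg·m².

0.231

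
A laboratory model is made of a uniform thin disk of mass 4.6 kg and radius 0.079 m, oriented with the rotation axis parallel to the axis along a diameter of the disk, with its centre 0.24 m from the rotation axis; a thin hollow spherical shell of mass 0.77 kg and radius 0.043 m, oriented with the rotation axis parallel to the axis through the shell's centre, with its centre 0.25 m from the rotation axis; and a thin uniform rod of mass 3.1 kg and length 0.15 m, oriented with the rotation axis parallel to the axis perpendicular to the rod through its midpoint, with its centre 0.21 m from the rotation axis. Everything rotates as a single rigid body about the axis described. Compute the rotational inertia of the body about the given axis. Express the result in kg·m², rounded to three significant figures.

0.464

Thin disk: I_cm = (1/4)MR² = (1/4)(4.6)(0.079)² = 0.0071771 kg·m²; centre at d = 0.24 m, so the parallel axis theorem gives I = 0.0071771 + (4.6)(0.24)² = 0.27214 kg·m².
Spherical shell: I_cm = (2/3)MR² = (2/3)(0.77)(0.043)² = 0.00094915 kg·m²; centre at d = 0.25 m, so the parallel axis theorem gives I = 0.00094915 + (0.77)(0.25)² = 0.049074 kg·m².
Thin rod: I_cm = (1/12)ML² = (1/12)(3.1)(0.15)² = 0.0058125 kg·m²; centre at d = 0.21 m, so the parallel axis theorem gives I = 0.0058125 + (3.1)(0.21)² = 0.14252 kg·m².
Total I = 0.27214 + 0.049074 + 0.14252 = 0.46373 kg·m².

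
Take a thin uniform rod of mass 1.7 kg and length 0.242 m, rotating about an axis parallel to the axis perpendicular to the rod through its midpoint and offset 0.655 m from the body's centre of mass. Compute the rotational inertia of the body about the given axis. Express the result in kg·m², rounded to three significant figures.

0.738

I_cm = (1/12)ML² = (1/12)(1.7)(0.242)² = 0.0082966 kg·m²; centre at d = 0.655 m, so the parallel axis theorem gives I = 0.0082966 + (1.7)(0.655)² = 0.73764 kg·m².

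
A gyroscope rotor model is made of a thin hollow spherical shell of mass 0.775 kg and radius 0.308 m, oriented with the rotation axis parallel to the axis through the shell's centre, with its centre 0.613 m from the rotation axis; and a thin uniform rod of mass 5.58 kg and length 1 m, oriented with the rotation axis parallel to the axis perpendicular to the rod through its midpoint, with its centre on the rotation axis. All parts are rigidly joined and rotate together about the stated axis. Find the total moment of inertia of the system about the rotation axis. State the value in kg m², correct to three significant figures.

Spherical shell: I_cm = (2/3)MR² = (2/3)(0.775)(0.308)² = 0.049013 kg m²; centre at d = 0.613 m, so I = I_cm + Md² gives I = 0.049013 + (0.775)(0.613)² = 0.34023 kg m².
Thin rod: I_cm = (1/12)ML² = (1/12)(5.58)(1)² = 0.465 kg m²; axis through the centre, so I = 0.465 kg m².
Total I = 0.34023 + 0.465 = 0.80523 kg m².

0.805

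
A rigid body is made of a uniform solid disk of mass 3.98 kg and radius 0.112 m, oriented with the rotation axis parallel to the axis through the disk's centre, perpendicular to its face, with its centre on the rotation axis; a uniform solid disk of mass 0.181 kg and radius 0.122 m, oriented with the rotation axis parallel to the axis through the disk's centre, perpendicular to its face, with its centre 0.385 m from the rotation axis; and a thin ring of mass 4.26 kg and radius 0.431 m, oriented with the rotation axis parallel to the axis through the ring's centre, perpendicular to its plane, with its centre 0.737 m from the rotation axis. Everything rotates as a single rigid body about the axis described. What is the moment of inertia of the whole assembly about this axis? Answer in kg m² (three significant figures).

Solid disk: I_cm = (1/2)MR² = (1/2)(3.98)(0.112)² = 0.024963 kg m²; axis through the centre, so I = 0.024963 kg m².
Solid disk: I_cm = (1/2)MR² = (1/2)(0.181)(0.122)² = 0.001347 kg m²; centre at d = 0.385 m, so I = I_cm + Md² gives I = 0.001347 + (0.181)(0.385)² = 0.028176 kg m².
Thin ring: I_cm = MR² = (4.26)(0.431)² = 0.79134 kg m²; centre at d = 0.737 m, so I = I_cm + Md² gives I = 0.79134 + (4.26)(0.737)² = 3.1052 kg m².
Total I = 0.024963 + 0.028176 + 3.1052 = 3.1584 kg m².

3.16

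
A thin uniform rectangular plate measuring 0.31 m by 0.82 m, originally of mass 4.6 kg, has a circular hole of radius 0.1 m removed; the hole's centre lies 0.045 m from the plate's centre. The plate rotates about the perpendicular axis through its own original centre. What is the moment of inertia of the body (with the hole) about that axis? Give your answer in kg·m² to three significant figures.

0.291

Unpierced body about its centre: I₀ = (1/12)M(a²+b²) = (1/12)(4.6)[(0.31)² + (0.82)²] = 0.29459 kg·m².
The removed disk has mass m = M·πr²/(ab) = (4.6)·π(0.1)²/(0.31·0.82) = 0.5685 kg (same uniform areal density).
Its moment of inertia about the rotation axis (parallel-axis theorem): I_hole = (1/2)mr² + md² = (1/2)(0.5685)(0.1)² + (0.5685)(0.045)² = 0.0039937 kg·m².
Treating the hole as negative mass, I = I₀ − I_hole = 0.29459 − 0.0039937 = 0.2906 kg·m².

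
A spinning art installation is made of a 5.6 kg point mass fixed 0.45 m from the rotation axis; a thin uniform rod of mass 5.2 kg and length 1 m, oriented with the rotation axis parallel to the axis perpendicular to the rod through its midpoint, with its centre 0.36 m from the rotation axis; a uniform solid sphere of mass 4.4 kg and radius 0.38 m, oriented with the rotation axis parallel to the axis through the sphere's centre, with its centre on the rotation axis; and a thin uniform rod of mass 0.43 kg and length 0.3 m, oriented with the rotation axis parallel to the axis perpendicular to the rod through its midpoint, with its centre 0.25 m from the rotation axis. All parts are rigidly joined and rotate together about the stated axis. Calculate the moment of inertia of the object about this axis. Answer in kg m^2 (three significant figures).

Point mass: I_cm = 0; centre at d = 0.45 m, so the parallel axis theorem gives I = 0 + (5.6)(0.45)² = 1.134 kg m^2.
Thin rod: I_cm = (1/12)ML² = (1/12)(5.2)(1)² = 0.43333 kg m^2; centre at d = 0.36 m, so the parallel axis theorem gives I = 0.43333 + (5.2)(0.36)² = 1.1073 kg m^2.
Solid sphere: I_cm = (2/5)MR² = (2/5)(4.4)(0.38)² = 0.25414 kg m^2; axis through the centre, so I = 0.25414 kg m^2.
Thin rod: I_cm = (1/12)ML² = (1/12)(0.43)(0.3)² = 0.003225 kg m^2; centre at d = 0.25 m, so the parallel axis theorem gives I = 0.003225 + (0.43)(0.25)² = 0.0301 kg m^2.
Total I = 1.134 + 1.1073 + 0.25414 + 0.0301 = 2.5255 kg m^2.

2.53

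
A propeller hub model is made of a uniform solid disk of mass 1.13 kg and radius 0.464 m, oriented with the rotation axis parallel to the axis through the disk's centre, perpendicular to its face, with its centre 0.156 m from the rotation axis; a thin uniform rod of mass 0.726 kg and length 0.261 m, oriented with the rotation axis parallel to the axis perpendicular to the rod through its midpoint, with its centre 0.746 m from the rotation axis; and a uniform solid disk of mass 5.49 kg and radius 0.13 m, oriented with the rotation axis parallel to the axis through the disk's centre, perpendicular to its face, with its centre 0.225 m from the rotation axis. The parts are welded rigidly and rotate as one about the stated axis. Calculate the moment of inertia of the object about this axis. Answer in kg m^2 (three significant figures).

0.882

Solid disk: I_cm = (1/2)MR² = (1/2)(1.13)(0.464)² = 0.12164 kg m^2; centre at d = 0.156 m, so the parallel axis theorem gives I = 0.12164 + (1.13)(0.156)² = 0.14914 kg m^2.
Thin rod: I_cm = (1/12)ML² = (1/12)(0.726)(0.261)² = 0.0041213 kg m^2; centre at d = 0.746 m, so the parallel axis theorem gives I = 0.0041213 + (0.726)(0.746)² = 0.40815 kg m^2.
Solid disk: I_cm = (1/2)MR² = (1/2)(5.49)(0.13)² = 0.046391 kg m^2; centre at d = 0.225 m, so the parallel axis theorem gives I = 0.046391 + (5.49)(0.225)² = 0.32432 kg m^2.
Total I = 0.14914 + 0.40815 + 0.32432 = 0.88162 kg m^2.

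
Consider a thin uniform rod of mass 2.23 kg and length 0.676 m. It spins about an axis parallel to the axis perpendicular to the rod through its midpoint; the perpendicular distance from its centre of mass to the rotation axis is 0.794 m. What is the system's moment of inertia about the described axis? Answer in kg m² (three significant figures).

1.49

I_cm = (1/12)ML² = (1/12)(2.23)(0.676)² = 0.084921 kg m²; centre at d = 0.794 m, so I = I_cm + Md² gives I = 0.084921 + (2.23)(0.794)² = 1.4908 kg m².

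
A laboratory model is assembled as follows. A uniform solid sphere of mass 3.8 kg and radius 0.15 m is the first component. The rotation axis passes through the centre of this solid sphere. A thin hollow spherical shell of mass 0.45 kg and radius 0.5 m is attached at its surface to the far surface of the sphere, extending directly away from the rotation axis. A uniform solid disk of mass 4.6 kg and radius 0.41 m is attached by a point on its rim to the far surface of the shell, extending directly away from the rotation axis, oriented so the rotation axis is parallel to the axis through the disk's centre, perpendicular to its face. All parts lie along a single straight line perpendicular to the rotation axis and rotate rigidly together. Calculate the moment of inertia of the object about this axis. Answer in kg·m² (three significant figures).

Solid sphere: I_cm = (2/5)MR² = (2/5)(3.8)(0.15)² = 0.0342 kg·m²; axis through the centre, so I = 0.0342 kg·m².
Spherical shell: I_cm = (2/3)MR² = (2/3)(0.45)(0.5)² = 0.075 kg·m²; centre at d = 0.15 + 0.5 = 0.65 m, so the parallel axis theorem gives I = 0.075 + (0.45)(0.65)² = 0.26512 kg·m².
Solid disk: I_cm = (1/2)MR² = (1/2)(4.6)(0.41)² = 0.38663 kg·m²; centre at d = 0.15 + 0.5 + 0.5 + 0.41 = 1.56 m, so the parallel axis theorem gives I = 0.38663 + (4.6)(1.56)² = 11.581 kg·m².
Total I = 0.0342 + 0.26512 + 11.581 = 11.881 kg·m².

11.9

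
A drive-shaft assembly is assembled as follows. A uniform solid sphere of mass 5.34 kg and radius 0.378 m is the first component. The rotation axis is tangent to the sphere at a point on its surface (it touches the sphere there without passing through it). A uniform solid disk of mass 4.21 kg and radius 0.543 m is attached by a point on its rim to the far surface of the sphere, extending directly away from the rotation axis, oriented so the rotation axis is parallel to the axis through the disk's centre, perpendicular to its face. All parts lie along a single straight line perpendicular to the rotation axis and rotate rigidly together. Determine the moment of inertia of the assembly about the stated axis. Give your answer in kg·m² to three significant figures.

8.79

Solid sphere: I_cm = (2/5)MR² = (2/5)(5.34)(0.378)² = 0.3052 kg·m²; centre at d = 0.378 m, so I = I_cm + Md² gives I = 0.3052 + (5.34)(0.378)² = 1.0682 kg·m².
Solid disk: I_cm = (1/2)MR² = (1/2)(4.21)(0.543)² = 0.62066 kg·m²; centre at d = 0.378 + 0.378 + 0.543 = 1.299 m, so I = I_cm + Md² gives I = 0.62066 + (4.21)(1.299)² = 7.7246 kg·m².
Total I = 1.0682 + 7.7246 = 8.7928 kg·m².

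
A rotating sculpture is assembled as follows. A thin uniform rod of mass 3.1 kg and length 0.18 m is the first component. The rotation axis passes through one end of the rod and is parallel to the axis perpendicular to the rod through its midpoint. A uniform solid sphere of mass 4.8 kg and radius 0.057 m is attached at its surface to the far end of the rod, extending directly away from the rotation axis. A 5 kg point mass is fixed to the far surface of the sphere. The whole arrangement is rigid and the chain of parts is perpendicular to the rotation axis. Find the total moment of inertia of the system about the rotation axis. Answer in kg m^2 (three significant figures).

Thin rod: I_cm = (1/12)ML² = (1/12)(3.1)(0.18)² = 0.00837 kg m^2; centre at d = 0.09 m, so the parallel axis theorem gives I = 0.00837 + (3.1)(0.09)² = 0.03348 kg m^2.
Solid sphere: I_cm = (2/5)MR² = (2/5)(4.8)(0.057)² = 0.0062381 kg m^2; centre at d = 0.09 + 0.09 + 0.057 = 0.237 m, so the parallel axis theorem gives I = 0.0062381 + (4.8)(0.237)² = 0.27585 kg m^2.
Point mass: I_cm = 0; centre at d = 0.09 + 0.09 + 0.057 + 0.057 = 0.294 m, so the parallel axis theorem gives I = 0 + (5)(0.294)² = 0.43218 kg m^2.
Total I = 0.03348 + 0.27585 + 0.43218 = 0.74151 kg m^2.

0.742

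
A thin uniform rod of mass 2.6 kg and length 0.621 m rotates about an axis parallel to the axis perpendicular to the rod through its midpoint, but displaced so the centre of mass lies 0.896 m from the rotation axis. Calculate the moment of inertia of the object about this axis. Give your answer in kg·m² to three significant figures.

2.17

I_cm = (1/12)ML² = (1/12)(2.6)(0.621)² = 0.083556 kg·m²; centre at d = 0.896 m, so I = I_cm + Md² gives I = 0.083556 + (2.6)(0.896)² = 2.1709 kg·m².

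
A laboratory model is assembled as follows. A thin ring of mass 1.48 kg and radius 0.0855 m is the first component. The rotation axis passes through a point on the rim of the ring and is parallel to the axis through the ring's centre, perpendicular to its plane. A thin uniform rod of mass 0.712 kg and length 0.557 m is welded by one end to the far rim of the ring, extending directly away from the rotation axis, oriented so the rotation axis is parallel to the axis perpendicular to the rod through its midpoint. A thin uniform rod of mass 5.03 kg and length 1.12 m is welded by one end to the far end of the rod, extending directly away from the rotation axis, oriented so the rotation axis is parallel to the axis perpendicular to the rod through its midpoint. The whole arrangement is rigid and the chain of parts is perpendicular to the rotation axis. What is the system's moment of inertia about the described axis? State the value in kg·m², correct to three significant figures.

9.05

Thin ring: I_cm = MR² = (1.48)(0.0855)² = 0.010819 kg·m²; centre at d = 0.0855 m, so I = I_cm + Md² gives I = 0.010819 + (1.48)(0.0855)² = 0.021638 kg·m².
Thin rod: I_cm = (1/12)ML² = (1/12)(0.712)(0.557)² = 0.018408 kg·m²; centre at d = 0.0855 + 0.0855 + 0.2785 = 0.4495 m, so I = I_cm + Md² gives I = 0.018408 + (0.712)(0.4495)² = 0.16227 kg·m².
Thin rod: I_cm = (1/12)ML² = (1/12)(5.03)(1.12)² = 0.5258 kg·m²; centre at d = 0.0855 + 0.0855 + 0.2785 + 0.2785 + 0.56 = 1.288 m, so I = I_cm + Md² gives I = 0.5258 + (5.03)(1.288)² = 8.8703 kg·m².
Total I = 0.021638 + 0.16227 + 8.8703 = 9.0542 kg·m².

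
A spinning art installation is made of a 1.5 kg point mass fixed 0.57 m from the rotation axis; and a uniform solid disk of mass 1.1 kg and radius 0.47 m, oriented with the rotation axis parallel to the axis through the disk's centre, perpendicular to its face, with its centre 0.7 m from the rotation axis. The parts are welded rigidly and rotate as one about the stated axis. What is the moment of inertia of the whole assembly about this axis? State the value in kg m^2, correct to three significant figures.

1.15

Point mass: I_cm = 0; centre at d = 0.57 m, so I = I_cm + Md² gives I = 0 + (1.5)(0.57)² = 0.48735 kg m^2.
Solid disk: I_cm = (1/2)MR² = (1/2)(1.1)(0.47)² = 0.1215 kg m^2; centre at d = 0.7 m, so I = I_cm + Md² gives I = 0.1215 + (1.1)(0.7)² = 0.66049 kg m^2.
Total I = 0.48735 + 0.66049 = 1.1478 kg m^2.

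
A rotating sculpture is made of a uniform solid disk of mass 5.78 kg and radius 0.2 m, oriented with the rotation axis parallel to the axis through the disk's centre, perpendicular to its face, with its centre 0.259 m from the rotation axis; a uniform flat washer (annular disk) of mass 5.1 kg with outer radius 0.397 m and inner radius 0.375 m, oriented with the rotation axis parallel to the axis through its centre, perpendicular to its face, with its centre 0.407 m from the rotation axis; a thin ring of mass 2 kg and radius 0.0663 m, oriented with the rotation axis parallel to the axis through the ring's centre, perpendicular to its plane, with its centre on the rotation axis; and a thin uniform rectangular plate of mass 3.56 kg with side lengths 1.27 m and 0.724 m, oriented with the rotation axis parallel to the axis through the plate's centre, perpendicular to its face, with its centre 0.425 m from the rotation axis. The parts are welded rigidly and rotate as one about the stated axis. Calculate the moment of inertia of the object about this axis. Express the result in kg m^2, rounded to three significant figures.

3.39

Solid disk: I_cm = (1/2)MR² = (1/2)(5.78)(0.2)² = 0.1156 kg m^2; centre at d = 0.259 m, so the parallel axis theorem gives I = 0.1156 + (5.78)(0.259)² = 0.50333 kg m^2.
Annular disk: I_cm = (1/2)M(R²+r²) = (1/2)(5.1)[(0.397)² + (0.375)²] = 0.7605 kg m^2; centre at d = 0.407 m, so the parallel axis theorem gives I = 0.7605 + (5.1)(0.407)² = 1.6053 kg m^2.
Thin ring: I_cm = MR² = (2)(0.0663)² = 0.0087914 kg m^2; axis through the centre, so I = 0.0087914 kg m^2.
Rectangular plate: I_cm = (1/12)M(a²+b²) = (1/12)(3.56)[(1.27)² + (0.724)²] = 0.634 kg m^2; centre at d = 0.425 m, so the parallel axis theorem gives I = 0.634 + (3.56)(0.425)² = 1.277 kg m^2.
Total I = 0.50333 + 1.6053 + 0.0087914 + 1.277 = 3.3945 kg m^2.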